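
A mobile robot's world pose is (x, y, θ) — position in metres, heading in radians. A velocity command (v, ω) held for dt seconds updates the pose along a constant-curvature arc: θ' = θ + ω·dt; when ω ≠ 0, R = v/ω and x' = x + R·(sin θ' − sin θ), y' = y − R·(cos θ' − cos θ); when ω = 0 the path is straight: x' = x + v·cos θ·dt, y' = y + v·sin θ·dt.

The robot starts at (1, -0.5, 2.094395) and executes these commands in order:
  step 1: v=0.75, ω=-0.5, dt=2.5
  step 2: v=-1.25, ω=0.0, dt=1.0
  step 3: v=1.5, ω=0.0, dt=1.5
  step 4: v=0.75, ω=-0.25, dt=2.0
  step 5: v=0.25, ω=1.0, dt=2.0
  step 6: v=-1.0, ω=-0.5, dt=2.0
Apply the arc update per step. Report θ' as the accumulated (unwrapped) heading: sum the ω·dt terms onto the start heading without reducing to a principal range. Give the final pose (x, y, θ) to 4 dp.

(3.6843, 1.3888, 1.3444)

step 1: θ'=0.8444 (R=-1.5000) → pose (1.1777, 1.2463, 0.8444)
step 2: θ'=0.8444 (straight) → pose (0.3475, 0.3118, 0.8444)
step 3: θ'=0.8444 (straight) → pose (1.8419, 1.9938, 0.8444)
step 4: θ'=0.3444 (R=-3.0000) → pose (3.0717, 2.8251, 0.3444)
step 5: θ'=2.3444 (R=0.2500) → pose (3.1661, 3.2351, 2.3444)
step 6: θ'=1.3444 (R=2.0000) → pose (3.6843, 1.3888, 1.3444)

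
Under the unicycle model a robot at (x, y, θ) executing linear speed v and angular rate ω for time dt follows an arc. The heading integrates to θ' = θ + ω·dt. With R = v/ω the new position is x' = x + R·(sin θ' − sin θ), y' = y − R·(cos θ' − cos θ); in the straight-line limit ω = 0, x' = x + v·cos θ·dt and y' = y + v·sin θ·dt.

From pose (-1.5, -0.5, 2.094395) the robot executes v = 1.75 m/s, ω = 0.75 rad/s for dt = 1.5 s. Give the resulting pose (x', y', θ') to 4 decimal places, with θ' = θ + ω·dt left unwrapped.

(-3.7021, 0.6596, 3.2194)

θ' = 2.0944 + 0.75·1.5 = 3.2194
R = v/ω = 1.75/0.75 = 2.3333
x' = -1.5 + 2.3333·(sin 3.2194 − sin 2.0944) = -3.7021
y' = -0.5 − 2.3333·(cos 3.2194 − cos 2.0944) = 0.6596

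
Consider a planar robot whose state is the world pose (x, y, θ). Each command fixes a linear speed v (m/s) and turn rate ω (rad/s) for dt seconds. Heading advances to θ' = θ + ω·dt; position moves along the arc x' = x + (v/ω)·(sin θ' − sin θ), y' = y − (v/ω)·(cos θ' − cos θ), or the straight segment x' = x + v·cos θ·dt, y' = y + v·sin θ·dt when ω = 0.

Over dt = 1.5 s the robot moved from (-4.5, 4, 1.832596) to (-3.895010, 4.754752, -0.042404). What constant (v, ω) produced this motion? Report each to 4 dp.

v = 0.7500, ω = -1.2500

Δθ = -0.042404 − 1.832596 = -1.875000
ω = Δθ/dt = -1.875000/1.5 = -1.2500
R = −Δy/(cos θ' − cos θ) = -0.6000
v = R·ω = -0.6000·-1.2500 = 0.7500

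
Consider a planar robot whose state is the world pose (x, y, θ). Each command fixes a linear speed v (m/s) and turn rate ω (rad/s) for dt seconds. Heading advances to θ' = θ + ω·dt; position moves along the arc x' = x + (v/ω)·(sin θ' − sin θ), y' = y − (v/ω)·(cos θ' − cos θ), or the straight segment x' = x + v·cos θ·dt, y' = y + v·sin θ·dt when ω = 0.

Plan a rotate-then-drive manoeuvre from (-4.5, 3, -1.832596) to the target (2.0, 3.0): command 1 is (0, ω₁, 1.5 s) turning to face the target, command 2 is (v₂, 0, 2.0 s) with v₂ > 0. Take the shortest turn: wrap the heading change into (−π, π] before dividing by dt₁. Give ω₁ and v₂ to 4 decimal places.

heading to target = atan2(3−3, 2−-4.5) = 0.0000
Δθ = wrap(0.0000 − -1.8326) = 1.8326; ω₁ = Δθ/dt₁ = 1.2217
distance = √((2−-4.5)² + (3−3)²) = 6.5000; v₂ = distance/dt₂ = 3.2500

ω₁ = 1.2217, v₂ = 3.2500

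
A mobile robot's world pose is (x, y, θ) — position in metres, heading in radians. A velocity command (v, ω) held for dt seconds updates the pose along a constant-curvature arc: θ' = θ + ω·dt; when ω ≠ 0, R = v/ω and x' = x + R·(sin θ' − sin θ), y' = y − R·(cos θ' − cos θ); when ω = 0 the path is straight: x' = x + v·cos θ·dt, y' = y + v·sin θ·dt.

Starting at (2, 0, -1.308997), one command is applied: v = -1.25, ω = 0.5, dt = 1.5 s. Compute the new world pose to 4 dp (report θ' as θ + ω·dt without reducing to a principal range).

θ' = -1.3090 + 0.5·1.5 = -0.5590
R = v/ω = -1.25/0.5 = -2.5000
x' = 2 + -2.5000·(sin -0.5590 − sin -1.3090) = 0.9110
y' = 0 − -2.5000·(cos -0.5590 − cos -1.3090) = 1.4724

(0.9110, 1.4724, -0.5590)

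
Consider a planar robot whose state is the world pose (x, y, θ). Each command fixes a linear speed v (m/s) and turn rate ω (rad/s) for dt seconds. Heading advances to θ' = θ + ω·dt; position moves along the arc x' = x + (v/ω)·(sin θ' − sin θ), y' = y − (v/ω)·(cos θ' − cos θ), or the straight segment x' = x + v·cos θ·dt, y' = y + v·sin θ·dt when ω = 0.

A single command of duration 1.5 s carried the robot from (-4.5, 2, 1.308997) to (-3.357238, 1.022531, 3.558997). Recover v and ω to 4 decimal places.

v = -1.2500, ω = 1.5000

Δθ = 3.558997 − 1.308997 = 2.250000
ω = Δθ/dt = 2.250000/1.5 = 1.5000
R = Δx/(sin θ' − sin θ) = -0.8333
v = R·ω = -0.8333·1.5000 = -1.2500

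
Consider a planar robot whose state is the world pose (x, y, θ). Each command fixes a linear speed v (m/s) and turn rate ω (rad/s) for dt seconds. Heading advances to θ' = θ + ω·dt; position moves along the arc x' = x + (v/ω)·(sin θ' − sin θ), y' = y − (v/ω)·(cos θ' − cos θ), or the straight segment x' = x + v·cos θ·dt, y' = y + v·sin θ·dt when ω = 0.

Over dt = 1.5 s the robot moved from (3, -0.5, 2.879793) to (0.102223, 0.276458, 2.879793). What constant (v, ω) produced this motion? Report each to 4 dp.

v = 2.0000, ω = 0.0000

Δθ = 2.879793 − 2.879793 = 0.000000
ω = Δθ/dt = 0.000000/1.5 = 0.0000
ω = 0 → v = (Δx·cos θ + Δy·sin θ)/dt = 2.0000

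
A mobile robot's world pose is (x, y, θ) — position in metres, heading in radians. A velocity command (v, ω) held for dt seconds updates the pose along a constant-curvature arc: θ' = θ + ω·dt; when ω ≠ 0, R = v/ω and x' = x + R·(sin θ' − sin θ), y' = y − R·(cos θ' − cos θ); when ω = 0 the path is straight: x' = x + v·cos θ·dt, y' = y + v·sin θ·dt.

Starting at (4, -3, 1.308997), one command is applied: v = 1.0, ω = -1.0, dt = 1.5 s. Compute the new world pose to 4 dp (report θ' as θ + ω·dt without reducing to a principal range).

θ' = 1.3090 + -1.0·1.5 = -0.1910
R = v/ω = 1.0/-1.0 = -1.0000
x' = 4 + -1.0000·(sin -0.1910 − sin 1.3090) = 5.1558
y' = -3 − -1.0000·(cos -0.1910 − cos 1.3090) = -2.2770

(5.1558, -2.2770, -0.1910)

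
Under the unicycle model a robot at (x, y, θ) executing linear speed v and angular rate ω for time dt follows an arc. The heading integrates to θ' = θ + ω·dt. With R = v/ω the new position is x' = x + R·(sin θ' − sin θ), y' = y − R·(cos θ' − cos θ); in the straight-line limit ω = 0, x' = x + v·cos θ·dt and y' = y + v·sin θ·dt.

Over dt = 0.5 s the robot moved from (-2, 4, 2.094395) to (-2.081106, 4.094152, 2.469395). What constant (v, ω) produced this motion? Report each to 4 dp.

Δθ = 2.469395 − 2.094395 = 0.375000
ω = Δθ/dt = 0.375000/0.5 = 0.7500
R = −Δy/(cos θ' − cos θ) = 0.3333
v = R·ω = 0.3333·0.7500 = 0.2500

v = 0.2500, ω = 0.7500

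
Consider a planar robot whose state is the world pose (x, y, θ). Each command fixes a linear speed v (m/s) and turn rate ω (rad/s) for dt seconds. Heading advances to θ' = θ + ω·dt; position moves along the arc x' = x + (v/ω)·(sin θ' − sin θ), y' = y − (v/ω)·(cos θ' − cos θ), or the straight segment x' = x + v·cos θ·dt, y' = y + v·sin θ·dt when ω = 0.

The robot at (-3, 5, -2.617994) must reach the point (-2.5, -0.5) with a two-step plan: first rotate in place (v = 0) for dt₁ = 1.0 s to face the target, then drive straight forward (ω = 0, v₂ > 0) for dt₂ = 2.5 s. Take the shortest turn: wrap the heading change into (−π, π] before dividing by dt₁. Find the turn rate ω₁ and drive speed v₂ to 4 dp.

heading to target = atan2(-0.5−5, -2.5−-3) = -1.4801
Δθ = wrap(-1.4801 − -2.6180) = 1.1379; ω₁ = Δθ/dt₁ = 1.1379
distance = √((-2.5−-3)² + (-0.5−5)²) = 5.5227; v₂ = distance/dt₂ = 2.2091

ω₁ = 1.1379, v₂ = 2.2091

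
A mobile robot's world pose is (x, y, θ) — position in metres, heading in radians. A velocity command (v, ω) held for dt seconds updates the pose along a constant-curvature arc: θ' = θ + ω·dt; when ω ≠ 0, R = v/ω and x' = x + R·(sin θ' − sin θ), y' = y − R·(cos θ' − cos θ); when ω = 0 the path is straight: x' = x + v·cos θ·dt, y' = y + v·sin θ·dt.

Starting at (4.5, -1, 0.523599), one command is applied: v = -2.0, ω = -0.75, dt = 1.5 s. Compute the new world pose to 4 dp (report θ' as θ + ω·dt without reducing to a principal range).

θ' = 0.5236 + -0.75·1.5 = -0.6014
R = v/ω = -2.0/-0.75 = 2.6667
x' = 4.5 + 2.6667·(sin -0.6014 − sin 0.5236) = 1.6579
y' = -1 − 2.6667·(cos -0.6014 − cos 0.5236) = -0.8894

(1.6579, -0.8894, -0.6014)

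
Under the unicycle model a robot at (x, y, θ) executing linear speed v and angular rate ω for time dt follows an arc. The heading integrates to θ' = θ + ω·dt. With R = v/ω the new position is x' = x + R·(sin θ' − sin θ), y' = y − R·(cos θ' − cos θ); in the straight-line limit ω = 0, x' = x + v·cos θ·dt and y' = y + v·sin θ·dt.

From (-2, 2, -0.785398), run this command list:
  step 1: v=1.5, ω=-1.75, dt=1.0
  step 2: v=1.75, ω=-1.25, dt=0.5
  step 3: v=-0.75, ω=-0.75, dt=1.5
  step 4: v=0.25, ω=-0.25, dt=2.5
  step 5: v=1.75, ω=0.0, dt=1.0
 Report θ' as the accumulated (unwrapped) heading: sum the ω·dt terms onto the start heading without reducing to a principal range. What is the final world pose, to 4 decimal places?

(-1.7763, 2.1813, -4.9104)

step 1: θ'=-2.5354 (R=-0.8571) → pose (-2.1177, 0.6895, -2.5354)
step 2: θ'=-3.1604 (R=-1.4000) → pose (-2.9417, 0.4403, -3.1604)
step 3: θ'=-4.2854 (R=1.0000) → pose (-2.0503, -0.1454, -4.2854)
step 4: θ'=-4.9104 (R=-1.0000) → pose (-2.1205, 0.4654, -4.9104)
step 5: θ'=-4.9104 (straight) → pose (-1.7763, 2.1813, -4.9104)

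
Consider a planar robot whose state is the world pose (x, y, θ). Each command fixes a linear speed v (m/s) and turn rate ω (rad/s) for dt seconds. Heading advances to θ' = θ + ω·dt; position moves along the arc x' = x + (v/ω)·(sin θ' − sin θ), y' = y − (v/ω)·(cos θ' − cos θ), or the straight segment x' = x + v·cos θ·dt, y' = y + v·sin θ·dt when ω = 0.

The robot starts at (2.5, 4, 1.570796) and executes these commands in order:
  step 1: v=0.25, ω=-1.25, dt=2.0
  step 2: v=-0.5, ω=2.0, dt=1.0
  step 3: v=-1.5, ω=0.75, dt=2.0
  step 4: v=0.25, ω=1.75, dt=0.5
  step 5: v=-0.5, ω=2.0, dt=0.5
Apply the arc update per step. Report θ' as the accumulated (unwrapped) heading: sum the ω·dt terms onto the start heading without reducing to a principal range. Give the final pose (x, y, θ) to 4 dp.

(3.1614, 1.6369, 4.4458)

step 1: θ'=-0.9292 (R=-0.2000) → pose (2.8602, 4.1197, -0.9292)
step 2: θ'=1.0708 (R=-0.2500) → pose (2.4405, 4.0899, 1.0708)
step 3: θ'=2.5708 (R=-2.0000) → pose (3.1151, 1.4481, 2.5708)
step 4: θ'=3.4458 (R=0.1429) → pose (2.9951, 1.4642, 3.4458)
step 5: θ'=4.4458 (R=-0.2500) → pose (3.1614, 1.6369, 4.4458)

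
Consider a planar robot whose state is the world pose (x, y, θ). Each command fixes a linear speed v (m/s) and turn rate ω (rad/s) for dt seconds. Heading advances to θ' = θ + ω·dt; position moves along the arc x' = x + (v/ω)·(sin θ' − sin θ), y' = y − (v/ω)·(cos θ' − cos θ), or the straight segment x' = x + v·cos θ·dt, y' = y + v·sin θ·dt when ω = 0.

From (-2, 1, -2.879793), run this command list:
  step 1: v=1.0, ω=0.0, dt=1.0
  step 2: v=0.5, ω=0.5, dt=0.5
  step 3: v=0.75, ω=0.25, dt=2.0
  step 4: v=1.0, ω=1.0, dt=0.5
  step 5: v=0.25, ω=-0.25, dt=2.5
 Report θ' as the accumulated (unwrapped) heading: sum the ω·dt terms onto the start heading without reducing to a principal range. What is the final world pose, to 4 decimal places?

step 1: θ'=-2.8798 (straight) → pose (-2.9659, 0.7412, -2.8798)
step 2: θ'=-2.6298 (R=1.0000) → pose (-3.1969, 0.6471, -2.6298)
step 3: θ'=-2.1298 (R=3.0000) → pose (-4.2710, -0.3775, -2.1298)
step 4: θ'=-1.6298 (R=1.0000) → pose (-4.4214, -0.8488, -1.6298)
step 5: θ'=-2.2548 (R=-1.0000) → pose (-4.6447, -1.4218, -2.2548)

(-4.6447, -1.4218, -2.2548)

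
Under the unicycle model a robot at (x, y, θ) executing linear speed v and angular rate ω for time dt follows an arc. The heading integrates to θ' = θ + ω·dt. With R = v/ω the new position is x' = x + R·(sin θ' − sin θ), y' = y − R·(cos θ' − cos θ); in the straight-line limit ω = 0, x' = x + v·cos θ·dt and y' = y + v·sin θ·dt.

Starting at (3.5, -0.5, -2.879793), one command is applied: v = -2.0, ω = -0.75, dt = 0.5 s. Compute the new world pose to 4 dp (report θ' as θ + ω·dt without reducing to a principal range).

(4.4914, -0.4262, -3.2548)

θ' = -2.8798 + -0.75·0.5 = -3.2548
R = v/ω = -2.0/-0.75 = 2.6667
x' = 3.5 + 2.6667·(sin -3.2548 − sin -2.8798) = 4.4914
y' = -0.5 − 2.6667·(cos -3.2548 − cos -2.8798) = -0.4262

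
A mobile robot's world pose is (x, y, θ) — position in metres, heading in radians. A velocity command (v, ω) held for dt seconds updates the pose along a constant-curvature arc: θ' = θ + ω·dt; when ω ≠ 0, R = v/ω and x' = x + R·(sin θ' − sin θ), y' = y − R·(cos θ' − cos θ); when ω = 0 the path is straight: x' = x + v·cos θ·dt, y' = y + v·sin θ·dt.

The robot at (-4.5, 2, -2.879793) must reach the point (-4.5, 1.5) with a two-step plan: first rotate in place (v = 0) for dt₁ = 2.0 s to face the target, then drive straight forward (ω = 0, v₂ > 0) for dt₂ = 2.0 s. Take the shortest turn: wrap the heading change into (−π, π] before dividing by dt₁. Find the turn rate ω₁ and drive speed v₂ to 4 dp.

heading to target = atan2(1.5−2, -4.5−-4.5) = -1.5708
Δθ = wrap(-1.5708 − -2.8798) = 1.3090; ω₁ = Δθ/dt₁ = 0.6545
distance = √((-4.5−-4.5)² + (1.5−2)²) = 0.5000; v₂ = distance/dt₂ = 0.2500

ω₁ = 0.6545, v₂ = 0.2500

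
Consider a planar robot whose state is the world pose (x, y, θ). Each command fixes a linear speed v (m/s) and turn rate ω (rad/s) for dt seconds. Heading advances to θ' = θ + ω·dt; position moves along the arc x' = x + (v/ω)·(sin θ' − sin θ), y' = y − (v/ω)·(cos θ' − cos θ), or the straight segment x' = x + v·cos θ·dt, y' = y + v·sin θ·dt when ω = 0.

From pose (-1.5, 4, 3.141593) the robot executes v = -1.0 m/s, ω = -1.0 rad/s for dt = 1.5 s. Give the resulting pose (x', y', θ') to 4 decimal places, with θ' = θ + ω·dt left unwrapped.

θ' = 3.1416 + -1.0·1.5 = 1.6416
R = v/ω = -1.0/-1.0 = 1.0000
x' = -1.5 + 1.0000·(sin 1.6416 − sin 3.1416) = -0.5025
y' = 4 − 1.0000·(cos 1.6416 − cos 3.1416) = 3.0707

(-0.5025, 3.0707, 1.6416)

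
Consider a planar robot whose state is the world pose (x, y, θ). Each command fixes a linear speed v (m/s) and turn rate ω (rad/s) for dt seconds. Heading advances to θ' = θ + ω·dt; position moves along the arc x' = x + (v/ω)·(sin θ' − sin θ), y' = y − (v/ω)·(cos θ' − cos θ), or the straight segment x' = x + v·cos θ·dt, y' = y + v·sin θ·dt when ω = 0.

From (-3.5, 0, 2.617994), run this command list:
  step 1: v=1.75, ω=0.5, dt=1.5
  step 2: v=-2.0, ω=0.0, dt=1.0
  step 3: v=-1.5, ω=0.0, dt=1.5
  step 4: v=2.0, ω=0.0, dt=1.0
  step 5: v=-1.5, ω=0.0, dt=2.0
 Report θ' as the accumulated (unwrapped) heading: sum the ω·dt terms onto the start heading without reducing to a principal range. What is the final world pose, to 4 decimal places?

(-0.9196, 1.5581, 3.3680)

step 1: θ'=3.3680 (R=3.5000) → pose (-6.0357, 0.3796, 3.3680)
step 2: θ'=3.3680 (straight) → pose (-4.0867, 0.8285, 3.3680)
step 3: θ'=3.3680 (straight) → pose (-1.8941, 1.3336, 3.3680)
step 4: θ'=3.3680 (straight) → pose (-3.8431, 0.8847, 3.3680)
step 5: θ'=3.3680 (straight) → pose (-0.9196, 1.5581, 3.3680)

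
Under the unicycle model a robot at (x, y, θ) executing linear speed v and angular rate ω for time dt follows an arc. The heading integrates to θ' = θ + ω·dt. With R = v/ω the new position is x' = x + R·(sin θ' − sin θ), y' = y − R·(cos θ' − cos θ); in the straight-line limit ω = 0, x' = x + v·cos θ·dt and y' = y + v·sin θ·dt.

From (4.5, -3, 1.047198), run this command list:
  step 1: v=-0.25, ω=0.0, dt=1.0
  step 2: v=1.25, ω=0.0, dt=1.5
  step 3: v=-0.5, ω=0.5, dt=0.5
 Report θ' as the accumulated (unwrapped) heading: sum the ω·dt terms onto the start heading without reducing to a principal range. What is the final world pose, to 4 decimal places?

(5.2157, -1.8225, 1.2972)

step 1: θ'=1.0472 (straight) → pose (4.3750, -3.2165, 1.0472)
step 2: θ'=1.0472 (straight) → pose (5.3125, -1.5927, 1.0472)
step 3: θ'=1.2972 (R=-1.0000) → pose (5.2157, -1.8225, 1.2972)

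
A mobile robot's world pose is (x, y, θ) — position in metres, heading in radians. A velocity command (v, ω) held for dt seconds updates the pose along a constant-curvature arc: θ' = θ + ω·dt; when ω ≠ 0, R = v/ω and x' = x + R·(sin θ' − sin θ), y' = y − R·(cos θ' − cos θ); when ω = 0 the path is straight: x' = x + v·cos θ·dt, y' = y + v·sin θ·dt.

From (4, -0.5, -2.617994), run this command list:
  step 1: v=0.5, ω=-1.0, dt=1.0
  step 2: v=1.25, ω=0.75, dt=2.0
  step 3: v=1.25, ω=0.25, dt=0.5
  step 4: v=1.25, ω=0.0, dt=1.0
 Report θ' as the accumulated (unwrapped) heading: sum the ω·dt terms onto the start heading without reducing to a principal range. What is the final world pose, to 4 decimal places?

(0.5299, -2.8181, -1.9930)

step 1: θ'=-3.6180 (R=-0.5000) → pose (3.5207, -0.5113, -3.6180)
step 2: θ'=-2.1180 (R=1.6667) → pose (1.3331, -1.1252, -2.1180)
step 3: θ'=-1.9930 (R=5.0000) → pose (1.0421, -1.6779, -1.9930)
step 4: θ'=-1.9930 (straight) → pose (0.5299, -2.8181, -1.9930)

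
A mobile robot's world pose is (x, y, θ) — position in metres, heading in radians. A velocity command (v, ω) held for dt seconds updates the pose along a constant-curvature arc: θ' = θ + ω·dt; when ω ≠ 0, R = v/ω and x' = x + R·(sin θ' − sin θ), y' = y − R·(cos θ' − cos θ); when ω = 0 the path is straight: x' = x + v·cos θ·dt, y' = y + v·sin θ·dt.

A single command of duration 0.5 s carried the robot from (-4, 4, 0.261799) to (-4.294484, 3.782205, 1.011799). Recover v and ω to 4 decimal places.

v = -0.7500, ω = 1.5000

Δθ = 1.011799 − 0.261799 = 0.750000
ω = Δθ/dt = 0.750000/0.5 = 1.5000
R = Δx/(sin θ' − sin θ) = -0.5000
v = R·ω = -0.5000·1.5000 = -0.7500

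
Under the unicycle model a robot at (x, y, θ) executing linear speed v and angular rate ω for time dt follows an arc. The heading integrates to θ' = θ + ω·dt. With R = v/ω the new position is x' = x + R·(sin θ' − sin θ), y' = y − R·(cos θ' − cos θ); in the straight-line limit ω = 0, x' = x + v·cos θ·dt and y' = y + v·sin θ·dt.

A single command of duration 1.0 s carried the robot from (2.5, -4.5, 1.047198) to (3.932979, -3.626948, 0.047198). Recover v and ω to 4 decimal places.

Δθ = 0.047198 − 1.047198 = -1.000000
ω = Δθ/dt = -1.000000/1.0 = -1.0000
R = Δx/(sin θ' − sin θ) = -1.7500
v = R·ω = -1.7500·-1.0000 = 1.7500

v = 1.7500, ω = -1.0000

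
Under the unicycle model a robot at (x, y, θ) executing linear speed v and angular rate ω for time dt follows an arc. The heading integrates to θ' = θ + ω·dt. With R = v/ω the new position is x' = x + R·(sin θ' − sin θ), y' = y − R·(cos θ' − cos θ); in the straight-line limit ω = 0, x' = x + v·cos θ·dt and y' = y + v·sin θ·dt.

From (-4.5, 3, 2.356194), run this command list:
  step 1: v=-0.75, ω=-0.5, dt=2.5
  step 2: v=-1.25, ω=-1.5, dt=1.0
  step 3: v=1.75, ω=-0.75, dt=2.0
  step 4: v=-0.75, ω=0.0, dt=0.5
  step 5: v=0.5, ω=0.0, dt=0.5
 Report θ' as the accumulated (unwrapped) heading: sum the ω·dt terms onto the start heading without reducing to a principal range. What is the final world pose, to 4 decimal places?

(-3.9274, -1.9058, -1.8938)

step 1: θ'=1.1062 (R=1.5000) → pose (-4.2197, 1.2672, 1.1062)
step 2: θ'=-0.3938 (R=0.8333) → pose (-5.2844, 0.8711, -0.3938)
step 3: θ'=-1.8938 (R=-2.3333) → pose (-3.9671, -2.0243, -1.8938)
step 4: θ'=-1.8938 (straight) → pose (-3.8480, -1.6687, -1.8938)
step 5: θ'=-1.8938 (straight) → pose (-3.9274, -1.9058, -1.8938)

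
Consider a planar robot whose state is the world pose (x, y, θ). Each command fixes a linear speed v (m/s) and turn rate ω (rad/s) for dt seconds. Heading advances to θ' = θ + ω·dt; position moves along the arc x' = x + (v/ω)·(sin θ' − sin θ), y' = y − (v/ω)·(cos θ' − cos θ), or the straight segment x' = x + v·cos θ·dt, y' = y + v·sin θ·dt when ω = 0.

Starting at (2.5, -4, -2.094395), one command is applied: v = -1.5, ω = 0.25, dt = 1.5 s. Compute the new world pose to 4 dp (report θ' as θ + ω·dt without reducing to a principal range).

θ' = -2.0944 + 0.25·1.5 = -1.7194
R = v/ω = -1.5/0.25 = -6.0000
x' = 2.5 + -6.0000·(sin -1.7194 − sin -2.0944) = 3.2377
y' = -4 − -6.0000·(cos -1.7194 − cos -2.0944) = -1.8883

(3.2377, -1.8883, -1.7194)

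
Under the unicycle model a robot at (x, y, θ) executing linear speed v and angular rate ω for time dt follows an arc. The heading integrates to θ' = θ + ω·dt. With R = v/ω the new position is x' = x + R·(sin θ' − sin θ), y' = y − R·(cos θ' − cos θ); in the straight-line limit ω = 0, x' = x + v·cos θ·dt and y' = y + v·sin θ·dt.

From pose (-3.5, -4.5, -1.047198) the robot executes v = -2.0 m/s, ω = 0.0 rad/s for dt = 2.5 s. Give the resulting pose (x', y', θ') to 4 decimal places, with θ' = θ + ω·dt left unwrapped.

(-6.0000, -0.1699, -1.0472)

θ' = -1.0472 + 0.0·2.5 = -1.0472
ω = 0 → straight: x' = -3.5 + -2.0·cos(-1.0472)·2.5 = -6.0000
y' = -4.5 + -2.0·sin(-1.0472)·2.5 = -0.1699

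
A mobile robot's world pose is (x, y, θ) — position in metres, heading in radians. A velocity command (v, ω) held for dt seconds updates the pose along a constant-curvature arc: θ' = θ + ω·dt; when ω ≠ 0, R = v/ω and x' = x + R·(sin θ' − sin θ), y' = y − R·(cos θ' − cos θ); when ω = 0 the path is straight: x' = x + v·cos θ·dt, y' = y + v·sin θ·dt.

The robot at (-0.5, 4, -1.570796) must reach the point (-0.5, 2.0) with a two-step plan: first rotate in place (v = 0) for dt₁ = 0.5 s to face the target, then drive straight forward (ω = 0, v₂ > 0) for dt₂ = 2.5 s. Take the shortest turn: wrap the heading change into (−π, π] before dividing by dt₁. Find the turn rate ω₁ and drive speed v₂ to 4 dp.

ω₁ = 0.0000, v₂ = 0.8000

heading to target = atan2(2−4, -0.5−-0.5) = -1.5708
Δθ = wrap(-1.5708 − -1.5708) = 0.0000; ω₁ = Δθ/dt₁ = 0.0000
distance = √((-0.5−-0.5)² + (2−4)²) = 2.0000; v₂ = distance/dt₂ = 0.8000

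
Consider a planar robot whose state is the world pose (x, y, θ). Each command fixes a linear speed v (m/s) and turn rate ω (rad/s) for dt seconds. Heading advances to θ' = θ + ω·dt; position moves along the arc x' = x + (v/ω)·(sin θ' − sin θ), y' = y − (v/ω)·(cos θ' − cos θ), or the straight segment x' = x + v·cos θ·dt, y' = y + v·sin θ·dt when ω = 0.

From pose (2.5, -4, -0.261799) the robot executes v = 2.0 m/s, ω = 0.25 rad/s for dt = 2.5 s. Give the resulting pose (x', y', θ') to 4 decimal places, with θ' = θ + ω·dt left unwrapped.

(7.4127, -3.7507, 0.3632)

θ' = -0.2618 + 0.25·2.5 = 0.3632
R = v/ω = 2.0/0.25 = 8.0000
x' = 2.5 + 8.0000·(sin 0.3632 − sin -0.2618) = 7.4127
y' = -4 − 8.0000·(cos 0.3632 − cos -0.2618) = -3.7507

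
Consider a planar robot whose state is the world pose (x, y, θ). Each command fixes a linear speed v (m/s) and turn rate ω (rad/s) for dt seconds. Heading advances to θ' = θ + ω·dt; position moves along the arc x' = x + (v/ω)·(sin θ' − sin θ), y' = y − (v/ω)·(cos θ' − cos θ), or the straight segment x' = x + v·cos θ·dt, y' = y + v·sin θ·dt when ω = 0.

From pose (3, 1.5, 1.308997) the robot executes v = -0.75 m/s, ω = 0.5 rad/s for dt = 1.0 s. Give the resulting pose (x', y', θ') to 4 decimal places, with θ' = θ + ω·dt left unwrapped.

θ' = 1.3090 + 0.5·1.0 = 1.8090
R = v/ω = -0.75/0.5 = -1.5000
x' = 3 + -1.5000·(sin 1.8090 − sin 1.3090) = 2.9912
y' = 1.5 − -1.5000·(cos 1.8090 − cos 1.3090) = 0.7578

(2.9912, 0.7578, 1.8090)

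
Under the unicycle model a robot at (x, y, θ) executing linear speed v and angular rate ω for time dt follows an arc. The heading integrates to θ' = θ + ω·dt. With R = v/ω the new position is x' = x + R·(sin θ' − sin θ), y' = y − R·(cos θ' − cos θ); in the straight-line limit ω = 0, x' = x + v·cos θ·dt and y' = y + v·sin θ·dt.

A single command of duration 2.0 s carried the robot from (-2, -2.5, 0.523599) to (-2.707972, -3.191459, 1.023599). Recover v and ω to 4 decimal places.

Δθ = 1.023599 − 0.523599 = 0.500000
ω = Δθ/dt = 0.500000/2.0 = 0.2500
R = Δx/(sin θ' − sin θ) = -2.0000
v = R·ω = -2.0000·0.2500 = -0.5000

v = -0.5000, ω = 0.2500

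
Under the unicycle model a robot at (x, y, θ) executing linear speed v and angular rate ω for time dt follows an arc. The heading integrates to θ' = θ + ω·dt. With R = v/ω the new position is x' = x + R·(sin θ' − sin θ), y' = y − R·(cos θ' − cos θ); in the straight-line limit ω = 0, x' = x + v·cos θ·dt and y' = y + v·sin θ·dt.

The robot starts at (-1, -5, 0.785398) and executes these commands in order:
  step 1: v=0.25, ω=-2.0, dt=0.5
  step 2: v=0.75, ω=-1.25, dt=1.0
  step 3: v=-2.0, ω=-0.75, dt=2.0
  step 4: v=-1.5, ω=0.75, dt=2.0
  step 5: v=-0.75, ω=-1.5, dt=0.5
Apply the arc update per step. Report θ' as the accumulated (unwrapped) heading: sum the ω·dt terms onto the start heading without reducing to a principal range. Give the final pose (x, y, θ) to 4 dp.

(3.4999, -0.0474, -2.2146)

step 1: θ'=-0.2146 (R=-0.1250) → pose (-0.8850, -4.9663, -0.2146)
step 2: θ'=-1.4646 (R=-0.6000) → pose (-0.4161, -5.4889, -1.4646)
step 3: θ'=-2.9646 (R=2.6667) → pose (1.7660, -2.5812, -2.9646)
step 4: θ'=-1.4646 (R=-2.0000) → pose (3.4026, -0.4005, -1.4646)
step 5: θ'=-2.2146 (R=0.5000) → pose (3.4999, -0.0474, -2.2146)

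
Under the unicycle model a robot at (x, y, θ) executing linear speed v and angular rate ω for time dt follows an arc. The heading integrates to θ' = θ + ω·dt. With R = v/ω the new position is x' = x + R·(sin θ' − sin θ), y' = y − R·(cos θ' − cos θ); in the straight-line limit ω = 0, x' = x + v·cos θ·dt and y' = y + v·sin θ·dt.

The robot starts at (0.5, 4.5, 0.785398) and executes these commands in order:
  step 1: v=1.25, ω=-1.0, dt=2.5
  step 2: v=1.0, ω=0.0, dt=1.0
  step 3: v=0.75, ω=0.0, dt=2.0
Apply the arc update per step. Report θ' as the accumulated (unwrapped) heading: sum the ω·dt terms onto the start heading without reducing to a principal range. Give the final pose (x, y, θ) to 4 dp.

(2.2627, 0.9628, -1.7146)

step 1: θ'=-1.7146 (R=-1.2500) → pose (2.6210, 3.4370, -1.7146)
step 2: θ'=-1.7146 (straight) → pose (2.4777, 2.4473, -1.7146)
step 3: θ'=-1.7146 (straight) → pose (2.2627, 0.9628, -1.7146)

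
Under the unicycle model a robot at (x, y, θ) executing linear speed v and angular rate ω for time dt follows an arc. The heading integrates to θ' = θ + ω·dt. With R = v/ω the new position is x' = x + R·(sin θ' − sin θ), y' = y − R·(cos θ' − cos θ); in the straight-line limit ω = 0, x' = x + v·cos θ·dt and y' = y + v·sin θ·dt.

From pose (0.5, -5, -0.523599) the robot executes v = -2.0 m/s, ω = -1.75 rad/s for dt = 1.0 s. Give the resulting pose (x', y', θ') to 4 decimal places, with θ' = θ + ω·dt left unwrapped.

(0.1994, -3.2716, -2.2736)

θ' = -0.5236 + -1.75·1.0 = -2.2736
R = v/ω = -2.0/-1.75 = 1.1429
x' = 0.5 + 1.1429·(sin -2.2736 − sin -0.5236) = 0.1994
y' = -5 − 1.1429·(cos -2.2736 − cos -0.5236) = -3.2716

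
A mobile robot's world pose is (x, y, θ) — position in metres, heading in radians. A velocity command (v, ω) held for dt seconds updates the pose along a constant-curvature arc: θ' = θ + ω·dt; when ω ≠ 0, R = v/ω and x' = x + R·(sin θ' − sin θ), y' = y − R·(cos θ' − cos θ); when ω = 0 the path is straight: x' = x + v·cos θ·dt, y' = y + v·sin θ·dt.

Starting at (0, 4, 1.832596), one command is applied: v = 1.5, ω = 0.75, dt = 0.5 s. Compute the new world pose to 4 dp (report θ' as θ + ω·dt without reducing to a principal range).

(-0.3238, 4.6716, 2.2076)

θ' = 1.8326 + 0.75·0.5 = 2.2076
R = v/ω = 1.5/0.75 = 2.0000
x' = 0 + 2.0000·(sin 2.2076 − sin 1.8326) = -0.3238
y' = 4 − 2.0000·(cos 2.2076 − cos 1.8326) = 4.6716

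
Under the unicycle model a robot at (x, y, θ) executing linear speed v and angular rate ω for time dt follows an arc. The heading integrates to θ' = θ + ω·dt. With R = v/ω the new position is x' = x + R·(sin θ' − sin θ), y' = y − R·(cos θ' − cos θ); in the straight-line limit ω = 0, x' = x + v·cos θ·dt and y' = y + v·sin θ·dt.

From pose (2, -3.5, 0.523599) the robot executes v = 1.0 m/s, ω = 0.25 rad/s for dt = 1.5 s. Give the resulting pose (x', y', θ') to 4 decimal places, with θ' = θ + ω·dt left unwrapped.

θ' = 0.5236 + 0.25·1.5 = 0.8986
R = v/ω = 1.0/0.25 = 4.0000
x' = 2 + 4.0000·(sin 0.8986 − sin 0.5236) = 3.1298
y' = -3.5 − 4.0000·(cos 0.8986 − cos 0.5236) = -2.5267

(3.1298, -2.5267, 0.8986)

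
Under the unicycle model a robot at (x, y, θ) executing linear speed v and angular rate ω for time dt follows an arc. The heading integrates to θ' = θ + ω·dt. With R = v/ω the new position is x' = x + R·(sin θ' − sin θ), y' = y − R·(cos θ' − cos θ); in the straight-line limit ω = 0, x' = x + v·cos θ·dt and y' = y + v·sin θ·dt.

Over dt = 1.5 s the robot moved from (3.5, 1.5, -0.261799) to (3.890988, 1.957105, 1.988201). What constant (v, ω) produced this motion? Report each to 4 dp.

Δθ = 1.988201 − -0.261799 = 2.250000
ω = Δθ/dt = 2.250000/1.5 = 1.5000
R = −Δy/(cos θ' − cos θ) = 0.3333
v = R·ω = 0.3333·1.5000 = 0.5000

v = 0.5000, ω = 1.5000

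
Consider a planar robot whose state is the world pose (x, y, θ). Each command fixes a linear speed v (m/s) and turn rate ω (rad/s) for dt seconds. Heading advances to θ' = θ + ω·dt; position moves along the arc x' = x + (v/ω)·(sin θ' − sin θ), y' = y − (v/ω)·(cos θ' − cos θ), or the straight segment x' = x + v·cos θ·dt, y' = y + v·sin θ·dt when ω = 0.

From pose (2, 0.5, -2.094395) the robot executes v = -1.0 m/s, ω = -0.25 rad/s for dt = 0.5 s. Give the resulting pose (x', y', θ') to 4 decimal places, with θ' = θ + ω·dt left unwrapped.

θ' = -2.0944 + -0.25·0.5 = -2.2194
R = v/ω = -1.0/-0.25 = 4.0000
x' = 2 + 4.0000·(sin -2.2194 − sin -2.0944) = 2.2764
y' = 0.5 − 4.0000·(cos -2.2194 − cos -2.0944) = 0.9163

(2.2764, 0.9163, -2.2194)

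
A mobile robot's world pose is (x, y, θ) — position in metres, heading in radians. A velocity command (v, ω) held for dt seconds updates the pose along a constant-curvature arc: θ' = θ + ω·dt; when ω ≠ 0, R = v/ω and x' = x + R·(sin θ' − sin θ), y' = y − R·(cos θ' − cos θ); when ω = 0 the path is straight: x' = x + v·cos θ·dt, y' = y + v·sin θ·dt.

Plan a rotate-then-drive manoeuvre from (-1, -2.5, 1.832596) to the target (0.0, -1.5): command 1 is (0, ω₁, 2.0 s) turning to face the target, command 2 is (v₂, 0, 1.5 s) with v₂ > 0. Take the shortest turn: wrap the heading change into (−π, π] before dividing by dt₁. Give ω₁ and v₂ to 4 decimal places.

heading to target = atan2(-1.5−-2.5, 0−-1) = 0.7854
Δθ = wrap(0.7854 − 1.8326) = -1.0472; ω₁ = Δθ/dt₁ = -0.5236
distance = √((0−-1)² + (-1.5−-2.5)²) = 1.4142; v₂ = distance/dt₂ = 0.9428

ω₁ = -0.5236, v₂ = 0.9428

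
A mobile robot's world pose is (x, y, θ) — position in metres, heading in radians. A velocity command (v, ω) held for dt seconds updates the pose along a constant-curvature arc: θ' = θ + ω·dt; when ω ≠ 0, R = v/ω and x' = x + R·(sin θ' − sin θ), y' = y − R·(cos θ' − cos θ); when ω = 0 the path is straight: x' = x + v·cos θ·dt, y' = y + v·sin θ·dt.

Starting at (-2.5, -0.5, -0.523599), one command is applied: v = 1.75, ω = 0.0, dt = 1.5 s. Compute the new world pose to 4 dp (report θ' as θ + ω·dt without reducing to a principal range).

θ' = -0.5236 + 0.0·1.5 = -0.5236
ω = 0 → straight: x' = -2.5 + 1.75·cos(-0.5236)·1.5 = -0.2267
y' = -0.5 + 1.75·sin(-0.5236)·1.5 = -1.8125

(-0.2267, -1.8125, -0.5236)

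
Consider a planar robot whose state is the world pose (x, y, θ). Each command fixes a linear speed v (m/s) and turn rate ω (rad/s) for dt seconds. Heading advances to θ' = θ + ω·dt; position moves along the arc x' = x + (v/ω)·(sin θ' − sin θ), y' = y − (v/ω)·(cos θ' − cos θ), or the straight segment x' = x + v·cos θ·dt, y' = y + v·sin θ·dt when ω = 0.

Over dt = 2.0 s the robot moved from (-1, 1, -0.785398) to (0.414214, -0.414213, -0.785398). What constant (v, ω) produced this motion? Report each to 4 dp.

v = 1.0000, ω = 0.0000

Δθ = -0.785398 − -0.785398 = 0.000000
ω = Δθ/dt = 0.000000/2.0 = 0.0000
ω = 0 → v = (Δx·cos θ + Δy·sin θ)/dt = 1.0000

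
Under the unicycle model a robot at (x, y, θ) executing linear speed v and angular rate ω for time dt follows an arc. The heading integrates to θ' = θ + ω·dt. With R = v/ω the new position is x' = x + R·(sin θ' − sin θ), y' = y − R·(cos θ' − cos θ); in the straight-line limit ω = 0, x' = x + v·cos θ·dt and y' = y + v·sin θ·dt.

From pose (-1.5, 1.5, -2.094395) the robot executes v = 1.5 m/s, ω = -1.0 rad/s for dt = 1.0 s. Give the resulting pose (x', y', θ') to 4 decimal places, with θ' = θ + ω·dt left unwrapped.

θ' = -2.0944 + -1.0·1.0 = -3.0944
R = v/ω = 1.5/-1.0 = -1.5000
x' = -1.5 + -1.5000·(sin -3.0944 − sin -2.0944) = -2.7283
y' = 1.5 − -1.5000·(cos -3.0944 − cos -2.0944) = 0.7517

(-2.7283, 0.7517, -3.0944)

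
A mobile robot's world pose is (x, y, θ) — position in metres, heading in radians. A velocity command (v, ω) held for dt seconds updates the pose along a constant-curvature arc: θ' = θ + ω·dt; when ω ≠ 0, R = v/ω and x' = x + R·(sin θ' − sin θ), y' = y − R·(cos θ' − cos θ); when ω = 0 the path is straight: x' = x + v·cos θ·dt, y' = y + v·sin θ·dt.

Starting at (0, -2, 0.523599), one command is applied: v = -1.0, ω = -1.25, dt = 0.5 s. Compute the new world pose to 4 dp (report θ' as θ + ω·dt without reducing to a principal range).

θ' = 0.5236 + -1.25·0.5 = -0.1014
R = v/ω = -1.0/-1.25 = 0.8000
x' = 0 + 0.8000·(sin -0.1014 − sin 0.5236) = -0.4810
y' = -2 − 0.8000·(cos -0.1014 − cos 0.5236) = -2.1031

(-0.4810, -2.1031, -0.1014)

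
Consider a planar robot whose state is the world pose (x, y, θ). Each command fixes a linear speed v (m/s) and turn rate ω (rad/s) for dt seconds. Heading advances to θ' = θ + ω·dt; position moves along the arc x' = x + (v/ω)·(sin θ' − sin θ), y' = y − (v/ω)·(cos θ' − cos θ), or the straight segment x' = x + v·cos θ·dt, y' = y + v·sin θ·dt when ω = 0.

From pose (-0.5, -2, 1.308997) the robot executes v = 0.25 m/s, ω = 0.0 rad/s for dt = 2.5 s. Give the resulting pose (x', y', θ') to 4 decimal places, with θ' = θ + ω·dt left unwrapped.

θ' = 1.3090 + 0.0·2.5 = 1.3090
ω = 0 → straight: x' = -0.5 + 0.25·cos(1.3090)·2.5 = -0.3382
y' = -2 + 0.25·sin(1.3090)·2.5 = -1.3963

(-0.3382, -1.3963, 1.3090)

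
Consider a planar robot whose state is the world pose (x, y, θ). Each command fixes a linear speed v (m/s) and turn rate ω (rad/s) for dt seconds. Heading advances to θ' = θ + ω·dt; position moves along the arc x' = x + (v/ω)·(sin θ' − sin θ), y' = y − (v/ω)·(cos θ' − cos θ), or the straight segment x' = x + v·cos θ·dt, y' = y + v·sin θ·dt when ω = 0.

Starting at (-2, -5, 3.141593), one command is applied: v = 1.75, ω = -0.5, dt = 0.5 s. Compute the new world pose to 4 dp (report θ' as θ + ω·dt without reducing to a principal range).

θ' = 3.1416 + -0.5·0.5 = 2.8916
R = v/ω = 1.75/-0.5 = -3.5000
x' = -2 + -3.5000·(sin 2.8916 − sin 3.1416) = -2.8659
y' = -5 − -3.5000·(cos 2.8916 − cos 3.1416) = -4.8912

(-2.8659, -4.8912, 2.8916)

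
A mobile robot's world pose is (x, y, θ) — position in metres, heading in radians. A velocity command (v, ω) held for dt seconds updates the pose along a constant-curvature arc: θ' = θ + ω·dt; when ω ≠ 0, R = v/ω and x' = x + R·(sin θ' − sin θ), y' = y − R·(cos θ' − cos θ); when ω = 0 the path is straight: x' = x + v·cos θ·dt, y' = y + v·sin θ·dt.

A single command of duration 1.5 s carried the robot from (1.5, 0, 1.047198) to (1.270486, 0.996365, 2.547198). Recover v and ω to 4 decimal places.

v = 0.7500, ω = 1.0000

Δθ = 2.547198 − 1.047198 = 1.500000
ω = Δθ/dt = 1.500000/1.5 = 1.0000
R = −Δy/(cos θ' − cos θ) = 0.7500
v = R·ω = 0.7500·1.0000 = 0.7500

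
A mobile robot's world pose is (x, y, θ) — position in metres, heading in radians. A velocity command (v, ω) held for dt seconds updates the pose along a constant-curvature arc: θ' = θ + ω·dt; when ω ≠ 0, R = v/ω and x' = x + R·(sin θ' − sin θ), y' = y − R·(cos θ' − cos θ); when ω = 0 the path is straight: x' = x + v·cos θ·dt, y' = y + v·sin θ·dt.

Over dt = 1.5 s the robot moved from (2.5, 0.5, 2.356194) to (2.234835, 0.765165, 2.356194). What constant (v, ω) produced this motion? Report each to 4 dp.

v = 0.2500, ω = 0.0000

Δθ = 2.356194 − 2.356194 = 0.000000
ω = Δθ/dt = 0.000000/1.5 = 0.0000
ω = 0 → v = (Δx·cos θ + Δy·sin θ)/dt = 0.2500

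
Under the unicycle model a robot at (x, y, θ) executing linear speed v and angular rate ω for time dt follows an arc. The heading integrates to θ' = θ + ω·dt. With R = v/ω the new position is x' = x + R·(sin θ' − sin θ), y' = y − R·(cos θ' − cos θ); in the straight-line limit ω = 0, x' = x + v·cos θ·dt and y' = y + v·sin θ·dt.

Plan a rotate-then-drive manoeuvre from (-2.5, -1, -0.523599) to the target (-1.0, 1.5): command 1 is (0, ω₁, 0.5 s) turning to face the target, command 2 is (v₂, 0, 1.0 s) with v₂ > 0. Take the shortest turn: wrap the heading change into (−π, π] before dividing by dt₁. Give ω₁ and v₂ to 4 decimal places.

ω₁ = 3.1080, v₂ = 2.9155

heading to target = atan2(1.5−-1, -1−-2.5) = 1.0304
Δθ = wrap(1.0304 − -0.5236) = 1.5540; ω₁ = Δθ/dt₁ = 3.1080
distance = √((-1−-2.5)² + (1.5−-1)²) = 2.9155; v₂ = distance/dt₂ = 2.9155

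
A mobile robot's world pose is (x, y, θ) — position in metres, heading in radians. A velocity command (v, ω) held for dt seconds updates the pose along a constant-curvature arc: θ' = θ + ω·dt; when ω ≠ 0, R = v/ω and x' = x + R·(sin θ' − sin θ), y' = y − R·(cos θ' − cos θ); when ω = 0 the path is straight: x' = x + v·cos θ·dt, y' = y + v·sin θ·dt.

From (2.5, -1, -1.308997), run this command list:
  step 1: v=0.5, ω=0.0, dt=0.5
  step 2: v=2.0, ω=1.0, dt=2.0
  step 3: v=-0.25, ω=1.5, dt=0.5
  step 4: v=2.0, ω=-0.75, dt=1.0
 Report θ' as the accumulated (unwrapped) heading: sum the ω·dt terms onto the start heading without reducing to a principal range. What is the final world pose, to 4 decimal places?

(6.6569, -0.6621, 0.6910)

step 1: θ'=-1.3090 (straight) → pose (2.5647, -1.2415, -1.3090)
step 2: θ'=0.6910 (R=2.0000) → pose (5.7712, -2.2651, 0.6910)
step 3: θ'=1.4410 (R=-0.1667) → pose (5.7121, -2.3719, 1.4410)
step 4: θ'=0.6910 (R=-2.6667) → pose (6.6569, -0.6621, 0.6910)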